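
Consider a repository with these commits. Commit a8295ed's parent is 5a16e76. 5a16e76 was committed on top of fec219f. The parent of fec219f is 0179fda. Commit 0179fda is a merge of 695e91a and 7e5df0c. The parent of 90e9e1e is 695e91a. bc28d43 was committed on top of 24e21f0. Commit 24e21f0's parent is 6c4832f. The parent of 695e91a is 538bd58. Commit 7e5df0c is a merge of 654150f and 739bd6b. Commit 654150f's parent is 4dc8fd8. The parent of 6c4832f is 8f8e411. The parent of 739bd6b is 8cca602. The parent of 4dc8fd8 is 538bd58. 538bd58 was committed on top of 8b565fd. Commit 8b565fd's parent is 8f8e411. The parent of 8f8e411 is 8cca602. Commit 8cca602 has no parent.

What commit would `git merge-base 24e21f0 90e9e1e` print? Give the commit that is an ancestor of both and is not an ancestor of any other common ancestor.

Ancestors of 24e21f0: {24e21f0, 6c4832f, 8cca602, 8f8e411}.
Ancestors of 90e9e1e: {538bd58, 695e91a, 8b565fd, 8cca602, 8f8e411, 90e9e1e}.
Common ancestors: {8cca602, 8f8e411}.
Among these, 8f8e411 is not an ancestor of any other common ancestor — it is the merge base.

8f8e411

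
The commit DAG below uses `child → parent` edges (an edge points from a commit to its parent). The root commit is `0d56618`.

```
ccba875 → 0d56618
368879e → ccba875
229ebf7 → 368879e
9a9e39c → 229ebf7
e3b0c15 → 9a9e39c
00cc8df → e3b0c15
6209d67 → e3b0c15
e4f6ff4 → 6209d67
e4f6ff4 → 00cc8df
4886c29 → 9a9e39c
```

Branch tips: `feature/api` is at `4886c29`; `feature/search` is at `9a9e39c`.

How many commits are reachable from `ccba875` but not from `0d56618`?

1

Reachable from ccba875: {0d56618, ccba875}.
Reachable from 0d56618: {0d56618}.
In ccba875's history but not 0d56618's: {ccba875} — 1 commit.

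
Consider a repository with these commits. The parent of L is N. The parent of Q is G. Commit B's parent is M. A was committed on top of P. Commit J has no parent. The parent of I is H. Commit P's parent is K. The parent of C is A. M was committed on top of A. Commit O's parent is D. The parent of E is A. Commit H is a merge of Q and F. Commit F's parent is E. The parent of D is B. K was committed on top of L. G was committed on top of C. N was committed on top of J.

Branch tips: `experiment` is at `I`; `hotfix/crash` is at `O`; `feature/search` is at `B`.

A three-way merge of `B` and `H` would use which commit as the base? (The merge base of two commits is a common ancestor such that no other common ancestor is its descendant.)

Ancestors of B: {A, B, J, K, L, M, N, P}.
Ancestors of H: {A, C, E, F, G, H, J, K, L, N, P, Q}.
Common ancestors: {A, J, K, L, N, P}.
Among these, A is not an ancestor of any other common ancestor — it is the merge base.

A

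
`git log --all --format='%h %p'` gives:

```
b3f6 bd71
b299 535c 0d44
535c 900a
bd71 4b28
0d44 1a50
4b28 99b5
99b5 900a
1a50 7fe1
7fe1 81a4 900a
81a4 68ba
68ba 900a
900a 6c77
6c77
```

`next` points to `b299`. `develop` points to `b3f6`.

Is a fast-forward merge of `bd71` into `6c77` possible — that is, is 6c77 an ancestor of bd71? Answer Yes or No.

A fast-forward from 6c77 to bd71 is possible iff 6c77 is an ancestor of bd71.
Ancestors of bd71: {4b28, 6c77, 900a, 99b5, bd71}.
6c77 is among them, so fast-forward is possible.

Yes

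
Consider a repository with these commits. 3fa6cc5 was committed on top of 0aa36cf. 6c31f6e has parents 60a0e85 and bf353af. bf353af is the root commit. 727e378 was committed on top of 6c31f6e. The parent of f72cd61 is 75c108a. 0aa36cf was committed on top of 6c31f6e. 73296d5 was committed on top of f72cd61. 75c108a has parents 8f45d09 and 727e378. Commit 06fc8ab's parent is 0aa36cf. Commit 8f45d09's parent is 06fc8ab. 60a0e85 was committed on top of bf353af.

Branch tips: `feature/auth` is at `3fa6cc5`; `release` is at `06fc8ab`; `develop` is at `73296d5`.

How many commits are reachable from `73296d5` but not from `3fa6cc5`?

6

Reachable from 73296d5: {06fc8ab, 0aa36cf, 60a0e85, 6c31f6e, 727e378, 73296d5, 75c108a, 8f45d09, bf353af, f72cd61}.
Reachable from 3fa6cc5: {0aa36cf, 3fa6cc5, 60a0e85, 6c31f6e, bf353af}.
In 73296d5's history but not 3fa6cc5's: {06fc8ab, 727e378, 73296d5, 75c108a, 8f45d09, f72cd61} — 6 commits.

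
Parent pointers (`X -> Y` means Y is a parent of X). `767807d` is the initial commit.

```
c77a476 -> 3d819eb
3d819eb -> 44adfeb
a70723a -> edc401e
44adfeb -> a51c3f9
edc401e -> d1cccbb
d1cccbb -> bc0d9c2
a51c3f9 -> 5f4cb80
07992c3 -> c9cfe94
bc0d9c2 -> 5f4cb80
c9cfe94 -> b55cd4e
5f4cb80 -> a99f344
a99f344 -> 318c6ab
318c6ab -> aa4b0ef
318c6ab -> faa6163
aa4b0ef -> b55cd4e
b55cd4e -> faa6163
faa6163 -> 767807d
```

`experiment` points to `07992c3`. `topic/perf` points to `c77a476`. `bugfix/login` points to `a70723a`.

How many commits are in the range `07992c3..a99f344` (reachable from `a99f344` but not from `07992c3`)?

3

Reachable from a99f344: {318c6ab, 767807d, a99f344, aa4b0ef, b55cd4e, faa6163}.
Reachable from 07992c3: {07992c3, 767807d, b55cd4e, c9cfe94, faa6163}.
In a99f344's history but not 07992c3's: {318c6ab, a99f344, aa4b0ef} — 3 commits.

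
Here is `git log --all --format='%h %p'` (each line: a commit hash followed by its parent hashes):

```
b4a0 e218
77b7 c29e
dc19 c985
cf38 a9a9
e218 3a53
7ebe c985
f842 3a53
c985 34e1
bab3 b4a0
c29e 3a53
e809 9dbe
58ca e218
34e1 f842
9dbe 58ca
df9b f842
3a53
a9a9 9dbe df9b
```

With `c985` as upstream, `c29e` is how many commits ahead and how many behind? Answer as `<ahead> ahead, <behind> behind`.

1 ahead, 3 behind

Reachable from c29e: {3a53, c29e}.
Reachable from c985: {34e1, 3a53, c985, f842}.
Only in c29e's history (ahead): {c29e} — 1.
Only in c985's history (behind): {34e1, c985, f842} — 3.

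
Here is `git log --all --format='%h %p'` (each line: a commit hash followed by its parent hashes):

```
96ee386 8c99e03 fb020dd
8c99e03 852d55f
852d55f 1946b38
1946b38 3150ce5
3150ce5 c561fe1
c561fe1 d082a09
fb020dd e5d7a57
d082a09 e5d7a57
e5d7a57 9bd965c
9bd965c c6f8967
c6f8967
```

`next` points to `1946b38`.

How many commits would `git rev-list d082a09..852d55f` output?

Reachable from 852d55f: {1946b38, 3150ce5, 852d55f, 9bd965c, c561fe1, c6f8967, d082a09, e5d7a57}.
Reachable from d082a09: {9bd965c, c6f8967, d082a09, e5d7a57}.
In 852d55f's history but not d082a09's: {1946b38, 3150ce5, 852d55f, c561fe1} — 4 commits.

4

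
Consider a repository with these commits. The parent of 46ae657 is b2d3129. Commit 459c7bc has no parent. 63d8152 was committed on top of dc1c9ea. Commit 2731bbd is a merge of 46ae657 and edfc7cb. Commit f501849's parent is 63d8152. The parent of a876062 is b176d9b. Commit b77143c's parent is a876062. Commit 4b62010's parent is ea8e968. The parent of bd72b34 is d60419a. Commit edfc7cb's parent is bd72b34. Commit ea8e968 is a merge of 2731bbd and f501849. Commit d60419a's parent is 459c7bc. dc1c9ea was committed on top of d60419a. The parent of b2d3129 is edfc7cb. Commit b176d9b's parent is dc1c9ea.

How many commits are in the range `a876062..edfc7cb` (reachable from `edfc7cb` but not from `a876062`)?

2

Reachable from edfc7cb: {459c7bc, bd72b34, d60419a, edfc7cb}.
Reachable from a876062: {459c7bc, a876062, b176d9b, d60419a, dc1c9ea}.
In edfc7cb's history but not a876062's: {bd72b34, edfc7cb} — 2 commits.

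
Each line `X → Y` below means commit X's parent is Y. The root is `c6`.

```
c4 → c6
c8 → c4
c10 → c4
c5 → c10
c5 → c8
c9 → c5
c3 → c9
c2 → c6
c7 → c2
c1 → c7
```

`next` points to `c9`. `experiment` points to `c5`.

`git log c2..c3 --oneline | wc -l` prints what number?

6

Reachable from c3: {c10, c3, c4, c5, c6, c8, c9}.
Reachable from c2: {c2, c6}.
In c3's history but not c2's: {c10, c3, c4, c5, c8, c9} — 6 commits.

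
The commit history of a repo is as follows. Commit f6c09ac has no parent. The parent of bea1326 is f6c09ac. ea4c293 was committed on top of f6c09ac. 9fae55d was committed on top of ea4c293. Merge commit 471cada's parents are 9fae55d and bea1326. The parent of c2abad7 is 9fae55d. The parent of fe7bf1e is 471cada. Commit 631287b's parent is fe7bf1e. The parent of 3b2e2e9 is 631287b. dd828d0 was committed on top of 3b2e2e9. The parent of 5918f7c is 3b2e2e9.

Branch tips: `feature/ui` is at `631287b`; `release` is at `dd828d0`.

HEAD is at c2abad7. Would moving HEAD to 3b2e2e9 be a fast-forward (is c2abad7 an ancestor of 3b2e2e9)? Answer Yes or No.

A fast-forward from c2abad7 to 3b2e2e9 is possible iff c2abad7 is an ancestor of 3b2e2e9.
Ancestors of 3b2e2e9: {3b2e2e9, 471cada, 631287b, 9fae55d, bea1326, ea4c293, f6c09ac, fe7bf1e}.
c2abad7 is not among them, so fast-forward is not possible.

No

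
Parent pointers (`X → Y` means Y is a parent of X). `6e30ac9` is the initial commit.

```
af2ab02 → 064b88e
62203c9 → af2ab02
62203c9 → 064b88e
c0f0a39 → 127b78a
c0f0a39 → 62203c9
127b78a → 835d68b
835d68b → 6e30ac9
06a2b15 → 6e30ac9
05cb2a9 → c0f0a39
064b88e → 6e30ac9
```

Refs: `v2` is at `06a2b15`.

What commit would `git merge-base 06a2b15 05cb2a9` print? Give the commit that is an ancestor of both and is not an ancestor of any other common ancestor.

6e30ac9

Ancestors of 06a2b15: {06a2b15, 6e30ac9}.
Ancestors of 05cb2a9: {05cb2a9, 064b88e, 127b78a, 62203c9, 6e30ac9, 835d68b, af2ab02, c0f0a39}.
Common ancestors: {6e30ac9}.
The only common ancestor is 6e30ac9, so it is the merge base.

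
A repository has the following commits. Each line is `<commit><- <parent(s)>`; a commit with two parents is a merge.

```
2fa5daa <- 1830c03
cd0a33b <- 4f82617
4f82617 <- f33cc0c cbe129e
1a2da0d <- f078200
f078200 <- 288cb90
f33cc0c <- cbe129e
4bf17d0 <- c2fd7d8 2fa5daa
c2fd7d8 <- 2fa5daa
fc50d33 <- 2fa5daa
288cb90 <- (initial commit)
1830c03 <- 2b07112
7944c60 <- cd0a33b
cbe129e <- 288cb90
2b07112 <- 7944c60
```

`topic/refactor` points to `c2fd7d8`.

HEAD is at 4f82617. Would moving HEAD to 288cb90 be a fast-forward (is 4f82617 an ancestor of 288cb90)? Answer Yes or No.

A fast-forward from 4f82617 to 288cb90 is possible iff 4f82617 is an ancestor of 288cb90.
Ancestors of 288cb90: {288cb90}.
4f82617 is not among them, so fast-forward is not possible.

No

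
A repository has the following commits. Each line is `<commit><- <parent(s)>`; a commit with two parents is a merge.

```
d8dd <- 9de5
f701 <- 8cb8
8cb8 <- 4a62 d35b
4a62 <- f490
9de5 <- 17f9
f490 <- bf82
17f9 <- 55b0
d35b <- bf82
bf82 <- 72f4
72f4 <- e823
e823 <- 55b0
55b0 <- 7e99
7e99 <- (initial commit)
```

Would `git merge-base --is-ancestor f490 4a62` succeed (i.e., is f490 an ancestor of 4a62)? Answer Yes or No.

Yes

Ancestors of 4a62 (commits reachable by following parents): {4a62, 55b0, 72f4, 7e99, bf82, e823, f490}.
f490 is in that set, so it is an ancestor of 4a62.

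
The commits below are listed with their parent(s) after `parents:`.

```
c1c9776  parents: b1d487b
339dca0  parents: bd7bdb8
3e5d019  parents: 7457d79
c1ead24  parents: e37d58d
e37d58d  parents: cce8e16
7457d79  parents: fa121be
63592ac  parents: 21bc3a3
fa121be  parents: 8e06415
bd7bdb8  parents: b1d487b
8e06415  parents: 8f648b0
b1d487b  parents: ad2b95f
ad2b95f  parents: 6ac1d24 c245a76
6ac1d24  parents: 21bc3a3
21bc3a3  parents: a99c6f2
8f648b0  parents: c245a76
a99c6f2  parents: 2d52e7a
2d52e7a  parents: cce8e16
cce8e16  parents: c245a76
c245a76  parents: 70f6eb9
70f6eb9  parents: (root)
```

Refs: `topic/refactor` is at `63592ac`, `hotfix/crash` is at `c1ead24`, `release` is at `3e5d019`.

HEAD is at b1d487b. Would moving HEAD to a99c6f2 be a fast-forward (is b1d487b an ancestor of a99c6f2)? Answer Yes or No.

No

A fast-forward from b1d487b to a99c6f2 is possible iff b1d487b is an ancestor of a99c6f2.
Ancestors of a99c6f2: {2d52e7a, 70f6eb9, a99c6f2, c245a76, cce8e16}.
b1d487b is not among them, so fast-forward is not possible.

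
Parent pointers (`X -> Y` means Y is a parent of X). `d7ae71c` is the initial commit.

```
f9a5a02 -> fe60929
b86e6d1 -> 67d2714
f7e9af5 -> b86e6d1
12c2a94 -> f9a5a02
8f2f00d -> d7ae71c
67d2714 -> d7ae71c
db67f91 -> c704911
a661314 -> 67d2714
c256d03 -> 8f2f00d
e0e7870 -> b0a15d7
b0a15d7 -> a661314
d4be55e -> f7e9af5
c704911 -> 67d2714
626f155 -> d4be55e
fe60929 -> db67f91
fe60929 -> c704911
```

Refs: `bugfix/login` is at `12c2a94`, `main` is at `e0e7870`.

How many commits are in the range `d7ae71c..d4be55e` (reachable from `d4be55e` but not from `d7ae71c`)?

Reachable from d4be55e: {67d2714, b86e6d1, d4be55e, d7ae71c, f7e9af5}.
Reachable from d7ae71c: {d7ae71c}.
In d4be55e's history but not d7ae71c's: {67d2714, b86e6d1, d4be55e, f7e9af5} — 4 commits.

4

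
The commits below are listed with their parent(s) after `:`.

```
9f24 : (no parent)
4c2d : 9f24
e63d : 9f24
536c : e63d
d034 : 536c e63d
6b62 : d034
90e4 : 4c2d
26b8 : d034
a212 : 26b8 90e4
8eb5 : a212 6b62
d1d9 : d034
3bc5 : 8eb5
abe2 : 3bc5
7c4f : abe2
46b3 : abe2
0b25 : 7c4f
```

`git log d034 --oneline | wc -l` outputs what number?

Walking parent pointers from d034: reachable set = {536c, 9f24, d034, e63d}.
That is 4 commits.

4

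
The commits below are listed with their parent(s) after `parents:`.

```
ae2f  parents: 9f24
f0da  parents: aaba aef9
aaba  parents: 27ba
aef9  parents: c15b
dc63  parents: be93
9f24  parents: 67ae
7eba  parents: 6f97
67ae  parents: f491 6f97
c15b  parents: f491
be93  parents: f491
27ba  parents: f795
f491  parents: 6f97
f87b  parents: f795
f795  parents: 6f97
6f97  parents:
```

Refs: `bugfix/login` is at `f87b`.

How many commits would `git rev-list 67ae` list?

Walking parent pointers from 67ae: reachable set = {67ae, 6f97, f491}.
That is 3 commits.

3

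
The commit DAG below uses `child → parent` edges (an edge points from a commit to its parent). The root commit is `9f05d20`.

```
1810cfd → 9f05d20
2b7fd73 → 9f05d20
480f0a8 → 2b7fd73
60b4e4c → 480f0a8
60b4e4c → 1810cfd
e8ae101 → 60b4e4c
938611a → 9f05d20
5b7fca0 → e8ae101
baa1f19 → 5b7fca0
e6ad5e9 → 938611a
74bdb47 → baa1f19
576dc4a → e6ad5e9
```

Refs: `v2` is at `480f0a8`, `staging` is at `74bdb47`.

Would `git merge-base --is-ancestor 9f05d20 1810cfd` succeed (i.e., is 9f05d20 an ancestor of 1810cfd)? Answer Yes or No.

Ancestors of 1810cfd (commits reachable by following parents): {1810cfd, 9f05d20}.
9f05d20 is in that set, so it is an ancestor of 1810cfd.

Yes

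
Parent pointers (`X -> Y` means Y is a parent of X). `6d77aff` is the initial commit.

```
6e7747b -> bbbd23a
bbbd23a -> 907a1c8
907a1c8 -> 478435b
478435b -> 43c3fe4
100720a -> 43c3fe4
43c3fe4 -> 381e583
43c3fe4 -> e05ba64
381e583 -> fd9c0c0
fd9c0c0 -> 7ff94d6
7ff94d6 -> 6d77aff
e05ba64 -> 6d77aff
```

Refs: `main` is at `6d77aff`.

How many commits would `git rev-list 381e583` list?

4

Walking parent pointers from 381e583: reachable set = {381e583, 6d77aff, 7ff94d6, fd9c0c0}.
That is 4 commits.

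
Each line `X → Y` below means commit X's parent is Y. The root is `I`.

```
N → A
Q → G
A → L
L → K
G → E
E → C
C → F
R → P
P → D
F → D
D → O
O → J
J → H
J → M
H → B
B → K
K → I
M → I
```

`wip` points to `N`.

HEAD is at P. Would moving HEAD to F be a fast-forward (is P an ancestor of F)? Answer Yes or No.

A fast-forward from P to F is possible iff P is an ancestor of F.
Ancestors of F: {B, D, F, H, I, J, K, M, O}.
P is not among them, so fast-forward is not possible.

No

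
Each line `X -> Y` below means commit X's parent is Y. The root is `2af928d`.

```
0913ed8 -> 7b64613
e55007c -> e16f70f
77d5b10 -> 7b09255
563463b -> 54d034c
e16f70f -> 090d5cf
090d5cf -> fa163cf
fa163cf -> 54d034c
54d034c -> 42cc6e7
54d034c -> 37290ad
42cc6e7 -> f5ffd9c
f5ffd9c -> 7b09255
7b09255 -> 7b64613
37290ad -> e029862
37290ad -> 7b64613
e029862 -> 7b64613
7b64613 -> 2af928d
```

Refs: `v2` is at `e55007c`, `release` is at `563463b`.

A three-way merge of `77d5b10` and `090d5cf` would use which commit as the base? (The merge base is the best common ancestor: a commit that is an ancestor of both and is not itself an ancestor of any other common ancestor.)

Ancestors of 77d5b10: {2af928d, 77d5b10, 7b09255, 7b64613}.
Ancestors of 090d5cf: {090d5cf, 2af928d, 37290ad, 42cc6e7, 54d034c, 7b09255, 7b64613, e029862, f5ffd9c, fa163cf}.
Common ancestors: {2af928d, 7b09255, 7b64613}.
Among these, 7b09255 is not an ancestor of any other common ancestor — it is the merge base.

7b09255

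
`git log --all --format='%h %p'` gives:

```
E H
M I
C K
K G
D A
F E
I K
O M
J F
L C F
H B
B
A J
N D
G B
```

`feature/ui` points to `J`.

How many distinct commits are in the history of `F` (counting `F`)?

4

Walking parent pointers from F: reachable set = {B, E, F, H}.
That is 4 commits.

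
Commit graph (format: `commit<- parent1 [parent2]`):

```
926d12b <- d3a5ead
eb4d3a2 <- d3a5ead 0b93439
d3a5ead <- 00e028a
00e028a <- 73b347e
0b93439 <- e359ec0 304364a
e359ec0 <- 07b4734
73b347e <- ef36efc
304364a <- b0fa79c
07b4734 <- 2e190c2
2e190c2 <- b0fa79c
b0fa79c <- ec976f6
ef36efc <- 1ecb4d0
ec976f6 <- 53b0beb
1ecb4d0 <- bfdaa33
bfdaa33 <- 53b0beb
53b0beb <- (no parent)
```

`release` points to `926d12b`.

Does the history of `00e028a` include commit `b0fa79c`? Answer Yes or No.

Ancestors of 00e028a: {00e028a, 1ecb4d0, 53b0beb, 73b347e, bfdaa33, ef36efc}.
b0fa79c is not in that set, so it is not an ancestor of 00e028a.

No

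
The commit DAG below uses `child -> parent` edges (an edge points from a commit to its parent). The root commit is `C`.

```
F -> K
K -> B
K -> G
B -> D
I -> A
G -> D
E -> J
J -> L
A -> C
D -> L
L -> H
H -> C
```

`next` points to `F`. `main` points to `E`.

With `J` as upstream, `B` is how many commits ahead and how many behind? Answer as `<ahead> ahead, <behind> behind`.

2 ahead, 1 behind

Reachable from B: {B, C, D, H, L}.
Reachable from J: {C, H, J, L}.
Only in B's history (ahead): {B, D} — 2.
Only in J's history (behind): {J} — 1.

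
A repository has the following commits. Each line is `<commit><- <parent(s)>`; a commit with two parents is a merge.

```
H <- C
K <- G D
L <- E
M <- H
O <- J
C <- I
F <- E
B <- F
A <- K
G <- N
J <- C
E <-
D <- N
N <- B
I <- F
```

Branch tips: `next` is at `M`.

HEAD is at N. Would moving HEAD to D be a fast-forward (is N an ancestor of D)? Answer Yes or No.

Yes

A fast-forward from N to D is possible iff N is an ancestor of D.
Ancestors of D: {B, D, E, F, N}.
N is among them, so fast-forward is possible.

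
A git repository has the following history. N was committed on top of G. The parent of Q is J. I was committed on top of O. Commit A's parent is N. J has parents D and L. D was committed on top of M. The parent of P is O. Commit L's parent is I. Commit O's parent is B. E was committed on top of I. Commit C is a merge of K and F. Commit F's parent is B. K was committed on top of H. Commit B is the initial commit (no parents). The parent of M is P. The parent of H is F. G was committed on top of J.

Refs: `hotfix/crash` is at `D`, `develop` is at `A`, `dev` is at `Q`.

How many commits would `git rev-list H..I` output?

Reachable from I: {B, I, O}.
Reachable from H: {B, F, H}.
In I's history but not H's: {I, O} — 2 commits.

2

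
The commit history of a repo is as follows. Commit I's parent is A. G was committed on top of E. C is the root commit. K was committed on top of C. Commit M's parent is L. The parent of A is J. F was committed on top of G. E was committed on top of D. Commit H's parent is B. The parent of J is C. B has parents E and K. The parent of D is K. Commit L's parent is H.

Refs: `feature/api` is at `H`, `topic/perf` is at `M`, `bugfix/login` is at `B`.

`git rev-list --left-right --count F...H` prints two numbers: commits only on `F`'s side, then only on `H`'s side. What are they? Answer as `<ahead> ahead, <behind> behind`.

2 ahead, 2 behind

Reachable from F: {C, D, E, F, G, K}.
Reachable from H: {B, C, D, E, H, K}.
Only in F's history (ahead): {F, G} — 2.
Only in H's history (behind): {B, H} — 2.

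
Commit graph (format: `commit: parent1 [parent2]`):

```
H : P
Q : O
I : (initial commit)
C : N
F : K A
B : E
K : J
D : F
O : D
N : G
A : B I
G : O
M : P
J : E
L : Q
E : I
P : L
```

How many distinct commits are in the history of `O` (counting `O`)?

Walking parent pointers from O: reachable set = {A, B, D, E, F, I, J, K, O}.
That is 9 commits.

9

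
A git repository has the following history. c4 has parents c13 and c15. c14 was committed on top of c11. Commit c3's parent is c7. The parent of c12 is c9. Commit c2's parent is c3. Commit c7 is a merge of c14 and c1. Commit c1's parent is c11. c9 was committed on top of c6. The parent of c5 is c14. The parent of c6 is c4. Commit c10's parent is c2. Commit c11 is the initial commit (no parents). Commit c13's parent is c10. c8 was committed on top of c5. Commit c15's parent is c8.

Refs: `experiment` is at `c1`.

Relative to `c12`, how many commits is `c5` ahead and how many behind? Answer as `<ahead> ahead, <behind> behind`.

Reachable from c5: {c11, c14, c5}.
Reachable from c12: {c1, c10, c11, c12, c13, c14, c15, c2, c3, c4, c5, c6, c7, c8, c9}.
Only in c5's history (ahead): {} — 0.
Only in c12's history (behind): {c1, c10, c12, c13, c15, c2, c3, c4, c6, c7, c8, c9} — 12.

0 ahead, 12 behind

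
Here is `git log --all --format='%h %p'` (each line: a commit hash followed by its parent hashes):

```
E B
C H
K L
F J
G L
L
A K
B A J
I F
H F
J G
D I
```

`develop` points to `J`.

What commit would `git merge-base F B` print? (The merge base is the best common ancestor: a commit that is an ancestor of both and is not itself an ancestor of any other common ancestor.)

Ancestors of F: {F, G, J, L}.
Ancestors of B: {A, B, G, J, K, L}.
Common ancestors: {G, J, L}.
Among these, J is not an ancestor of any other common ancestor — it is the merge base.

J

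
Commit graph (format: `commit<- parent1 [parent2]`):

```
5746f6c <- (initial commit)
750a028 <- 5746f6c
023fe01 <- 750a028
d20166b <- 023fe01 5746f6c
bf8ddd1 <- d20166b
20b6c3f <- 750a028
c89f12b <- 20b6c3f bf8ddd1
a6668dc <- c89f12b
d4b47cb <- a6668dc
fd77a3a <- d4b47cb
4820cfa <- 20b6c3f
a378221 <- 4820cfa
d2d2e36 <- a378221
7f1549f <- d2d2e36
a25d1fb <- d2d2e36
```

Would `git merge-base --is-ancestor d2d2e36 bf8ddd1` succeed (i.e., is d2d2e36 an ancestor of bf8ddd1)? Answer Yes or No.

No

Ancestors of bf8ddd1: {023fe01, 5746f6c, 750a028, bf8ddd1, d20166b}.
d2d2e36 is not in that set, so it is not an ancestor of bf8ddd1.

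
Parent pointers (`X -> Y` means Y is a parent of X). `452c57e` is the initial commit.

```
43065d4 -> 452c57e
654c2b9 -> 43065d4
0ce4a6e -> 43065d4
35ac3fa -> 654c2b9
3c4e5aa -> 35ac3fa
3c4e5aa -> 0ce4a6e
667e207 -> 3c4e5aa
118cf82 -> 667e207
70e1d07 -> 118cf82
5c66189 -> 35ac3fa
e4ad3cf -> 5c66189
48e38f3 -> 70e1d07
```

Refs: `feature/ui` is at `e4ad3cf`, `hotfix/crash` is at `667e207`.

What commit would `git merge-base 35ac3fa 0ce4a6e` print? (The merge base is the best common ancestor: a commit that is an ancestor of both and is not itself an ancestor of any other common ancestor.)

43065d4

Ancestors of 35ac3fa: {35ac3fa, 43065d4, 452c57e, 654c2b9}.
Ancestors of 0ce4a6e: {0ce4a6e, 43065d4, 452c57e}.
Common ancestors: {43065d4, 452c57e}.
Among these, 43065d4 is not an ancestor of any other common ancestor — it is the merge base.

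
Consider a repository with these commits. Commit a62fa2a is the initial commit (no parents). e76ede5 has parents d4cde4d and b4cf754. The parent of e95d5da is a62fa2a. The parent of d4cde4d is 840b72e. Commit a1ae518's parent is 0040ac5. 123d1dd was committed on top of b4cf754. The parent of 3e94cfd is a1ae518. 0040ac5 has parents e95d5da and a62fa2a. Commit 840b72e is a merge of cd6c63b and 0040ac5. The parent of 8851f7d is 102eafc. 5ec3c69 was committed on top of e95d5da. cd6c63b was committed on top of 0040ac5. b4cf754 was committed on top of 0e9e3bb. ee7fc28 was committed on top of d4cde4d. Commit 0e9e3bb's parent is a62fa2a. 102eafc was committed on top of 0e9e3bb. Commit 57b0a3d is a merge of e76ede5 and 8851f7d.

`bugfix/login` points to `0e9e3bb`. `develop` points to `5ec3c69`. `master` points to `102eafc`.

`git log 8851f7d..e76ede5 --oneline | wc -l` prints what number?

Reachable from e76ede5: {0040ac5, 0e9e3bb, 840b72e, a62fa2a, b4cf754, cd6c63b, d4cde4d, e76ede5, e95d5da}.
Reachable from 8851f7d: {0e9e3bb, 102eafc, 8851f7d, a62fa2a}.
In e76ede5's history but not 8851f7d's: {0040ac5, 840b72e, b4cf754, cd6c63b, d4cde4d, e76ede5, e95d5da} — 7 commits.

7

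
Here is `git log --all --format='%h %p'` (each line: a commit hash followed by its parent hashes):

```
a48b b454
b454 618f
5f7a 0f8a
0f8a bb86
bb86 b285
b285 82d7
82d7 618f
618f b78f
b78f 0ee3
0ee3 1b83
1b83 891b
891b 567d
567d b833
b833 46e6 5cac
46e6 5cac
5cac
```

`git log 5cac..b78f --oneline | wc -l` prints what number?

Reachable from b78f: {0ee3, 1b83, 46e6, 567d, 5cac, 891b, b78f, b833}.
Reachable from 5cac: {5cac}.
In b78f's history but not 5cac's: {0ee3, 1b83, 46e6, 567d, 891b, b78f, b833} — 7 commits.

7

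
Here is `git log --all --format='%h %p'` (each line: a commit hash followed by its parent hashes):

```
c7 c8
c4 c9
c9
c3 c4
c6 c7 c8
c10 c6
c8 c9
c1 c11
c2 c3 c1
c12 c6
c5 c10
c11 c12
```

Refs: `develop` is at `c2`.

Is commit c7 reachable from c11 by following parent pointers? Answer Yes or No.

Yes

Ancestors of c11 (commits reachable by following parents): {c11, c12, c6, c7, c8, c9}.
c7 is in that set, so it is an ancestor of c11.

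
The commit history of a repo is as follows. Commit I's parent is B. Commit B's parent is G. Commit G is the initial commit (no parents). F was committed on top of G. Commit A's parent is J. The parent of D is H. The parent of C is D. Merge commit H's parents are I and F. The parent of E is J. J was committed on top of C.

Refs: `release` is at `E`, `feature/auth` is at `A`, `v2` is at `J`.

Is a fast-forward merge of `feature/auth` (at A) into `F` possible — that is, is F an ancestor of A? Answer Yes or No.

A fast-forward from F to A is possible iff F is an ancestor of A.
Ancestors of A: {A, B, C, D, F, G, H, I, J}.
F is among them, so fast-forward is possible.

Yes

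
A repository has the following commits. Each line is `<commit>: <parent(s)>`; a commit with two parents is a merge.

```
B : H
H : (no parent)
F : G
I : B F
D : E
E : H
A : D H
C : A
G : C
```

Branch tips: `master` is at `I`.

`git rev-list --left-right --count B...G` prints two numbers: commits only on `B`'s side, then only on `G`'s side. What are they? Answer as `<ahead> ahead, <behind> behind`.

1 ahead, 5 behind

Reachable from B: {B, H}.
Reachable from G: {A, C, D, E, G, H}.
Only in B's history (ahead): {B} — 1.
Only in G's history (behind): {A, C, D, E, G} — 5.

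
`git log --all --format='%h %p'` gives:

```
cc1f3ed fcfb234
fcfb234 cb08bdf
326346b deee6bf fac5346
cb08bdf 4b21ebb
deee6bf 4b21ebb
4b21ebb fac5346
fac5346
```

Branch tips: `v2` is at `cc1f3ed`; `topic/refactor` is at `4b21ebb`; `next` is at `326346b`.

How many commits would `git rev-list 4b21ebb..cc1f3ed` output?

3

Reachable from cc1f3ed: {4b21ebb, cb08bdf, cc1f3ed, fac5346, fcfb234}.
Reachable from 4b21ebb: {4b21ebb, fac5346}.
In cc1f3ed's history but not 4b21ebb's: {cb08bdf, cc1f3ed, fcfb234} — 3 commits.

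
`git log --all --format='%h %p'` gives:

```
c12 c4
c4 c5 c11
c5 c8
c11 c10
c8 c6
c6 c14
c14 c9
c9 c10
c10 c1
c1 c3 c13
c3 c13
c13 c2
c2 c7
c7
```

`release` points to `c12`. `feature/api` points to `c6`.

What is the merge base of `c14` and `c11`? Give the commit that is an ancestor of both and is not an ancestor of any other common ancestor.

Ancestors of c14: {c1, c10, c13, c14, c2, c3, c7, c9}.
Ancestors of c11: {c1, c10, c11, c13, c2, c3, c7}.
Common ancestors: {c1, c10, c13, c2, c3, c7}.
Among these, c10 is not an ancestor of any other common ancestor — it is the merge base.

c10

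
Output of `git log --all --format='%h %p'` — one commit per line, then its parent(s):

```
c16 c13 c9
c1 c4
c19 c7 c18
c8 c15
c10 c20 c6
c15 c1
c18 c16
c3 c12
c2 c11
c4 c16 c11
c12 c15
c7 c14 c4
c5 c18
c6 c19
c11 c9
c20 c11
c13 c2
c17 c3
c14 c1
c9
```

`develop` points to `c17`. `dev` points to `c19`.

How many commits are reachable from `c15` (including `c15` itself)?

8

Walking parent pointers from c15: reachable set = {c1, c11, c13, c15, c16, c2, c4, c9}.
That is 8 commits.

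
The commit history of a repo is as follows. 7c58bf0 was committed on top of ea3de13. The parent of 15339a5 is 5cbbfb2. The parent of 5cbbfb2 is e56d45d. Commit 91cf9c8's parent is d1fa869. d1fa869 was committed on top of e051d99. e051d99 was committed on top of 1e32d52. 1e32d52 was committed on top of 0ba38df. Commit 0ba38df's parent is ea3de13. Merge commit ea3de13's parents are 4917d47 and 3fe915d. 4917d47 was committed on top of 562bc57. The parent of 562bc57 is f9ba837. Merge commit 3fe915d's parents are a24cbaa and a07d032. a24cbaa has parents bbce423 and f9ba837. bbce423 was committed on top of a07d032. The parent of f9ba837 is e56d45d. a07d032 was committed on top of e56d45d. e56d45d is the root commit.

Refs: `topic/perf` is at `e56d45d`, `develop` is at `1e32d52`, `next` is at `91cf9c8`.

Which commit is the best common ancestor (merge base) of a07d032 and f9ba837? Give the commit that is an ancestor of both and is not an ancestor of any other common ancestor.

e56d45d

Ancestors of a07d032: {a07d032, e56d45d}.
Ancestors of f9ba837: {e56d45d, f9ba837}.
Common ancestors: {e56d45d}.
The only common ancestor is e56d45d, so it is the merge base.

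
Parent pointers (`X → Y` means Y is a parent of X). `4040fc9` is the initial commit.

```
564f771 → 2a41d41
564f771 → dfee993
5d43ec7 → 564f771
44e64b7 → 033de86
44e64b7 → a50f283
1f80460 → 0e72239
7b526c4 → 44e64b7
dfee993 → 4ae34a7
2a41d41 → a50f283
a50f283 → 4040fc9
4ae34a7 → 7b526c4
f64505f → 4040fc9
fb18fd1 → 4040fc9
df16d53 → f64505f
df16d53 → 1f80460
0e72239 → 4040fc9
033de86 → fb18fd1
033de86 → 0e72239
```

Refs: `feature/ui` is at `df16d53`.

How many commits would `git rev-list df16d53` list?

5

Walking parent pointers from df16d53: reachable set = {0e72239, 1f80460, 4040fc9, df16d53, f64505f}.
That is 5 commits.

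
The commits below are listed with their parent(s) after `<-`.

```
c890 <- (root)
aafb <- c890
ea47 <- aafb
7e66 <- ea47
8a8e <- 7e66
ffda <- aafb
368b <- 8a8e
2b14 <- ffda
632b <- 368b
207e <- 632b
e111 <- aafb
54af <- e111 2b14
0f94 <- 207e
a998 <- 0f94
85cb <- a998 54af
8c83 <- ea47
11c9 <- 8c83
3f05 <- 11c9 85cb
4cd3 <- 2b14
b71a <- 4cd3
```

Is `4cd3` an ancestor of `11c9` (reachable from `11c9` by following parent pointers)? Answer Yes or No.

Ancestors of 11c9: {11c9, 8c83, aafb, c890, ea47}.
4cd3 is not in that set, so it is not an ancestor of 11c9.

No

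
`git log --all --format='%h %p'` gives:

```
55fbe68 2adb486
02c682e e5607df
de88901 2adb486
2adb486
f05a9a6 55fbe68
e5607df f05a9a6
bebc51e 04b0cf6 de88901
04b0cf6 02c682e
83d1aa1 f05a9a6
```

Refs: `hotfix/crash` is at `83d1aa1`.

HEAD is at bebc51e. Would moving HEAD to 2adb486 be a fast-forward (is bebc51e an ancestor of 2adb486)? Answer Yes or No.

A fast-forward from bebc51e to 2adb486 is possible iff bebc51e is an ancestor of 2adb486.
Ancestors of 2adb486: {2adb486}.
bebc51e is not among them, so fast-forward is not possible.

No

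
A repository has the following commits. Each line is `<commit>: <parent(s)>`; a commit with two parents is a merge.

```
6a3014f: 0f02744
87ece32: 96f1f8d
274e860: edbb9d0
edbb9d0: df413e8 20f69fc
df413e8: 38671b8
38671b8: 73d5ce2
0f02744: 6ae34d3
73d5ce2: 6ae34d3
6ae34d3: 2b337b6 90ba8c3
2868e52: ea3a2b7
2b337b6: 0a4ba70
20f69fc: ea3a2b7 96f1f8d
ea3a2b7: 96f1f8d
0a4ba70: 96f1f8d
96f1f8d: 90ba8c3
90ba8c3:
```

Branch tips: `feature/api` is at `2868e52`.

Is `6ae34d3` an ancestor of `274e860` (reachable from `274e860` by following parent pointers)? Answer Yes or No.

Ancestors of 274e860 (commits reachable by following parents): {0a4ba70, 20f69fc, 274e860, 2b337b6, 38671b8, 6ae34d3, 73d5ce2, 90ba8c3, 96f1f8d, df413e8, ea3a2b7, edbb9d0}.
6ae34d3 is in that set, so it is an ancestor of 274e860.

Yes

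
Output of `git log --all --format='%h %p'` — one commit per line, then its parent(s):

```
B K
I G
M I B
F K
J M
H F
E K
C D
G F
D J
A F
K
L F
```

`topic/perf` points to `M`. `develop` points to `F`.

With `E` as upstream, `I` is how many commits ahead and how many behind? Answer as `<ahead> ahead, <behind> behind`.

Reachable from I: {F, G, I, K}.
Reachable from E: {E, K}.
Only in I's history (ahead): {F, G, I} — 3.
Only in E's history (behind): {E} — 1.

3 ahead, 1 behind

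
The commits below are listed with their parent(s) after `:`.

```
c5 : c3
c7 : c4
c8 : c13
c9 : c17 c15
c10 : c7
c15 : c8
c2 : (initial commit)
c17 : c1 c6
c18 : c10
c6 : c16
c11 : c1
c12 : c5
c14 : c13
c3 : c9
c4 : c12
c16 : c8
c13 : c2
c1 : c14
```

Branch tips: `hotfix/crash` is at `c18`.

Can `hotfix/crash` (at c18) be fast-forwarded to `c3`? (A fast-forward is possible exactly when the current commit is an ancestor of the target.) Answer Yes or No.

No

A fast-forward from c18 to c3 is possible iff c18 is an ancestor of c3.
Ancestors of c3: {c1, c13, c14, c15, c16, c17, c2, c3, c6, c8, c9}.
c18 is not among them, so fast-forward is not possible.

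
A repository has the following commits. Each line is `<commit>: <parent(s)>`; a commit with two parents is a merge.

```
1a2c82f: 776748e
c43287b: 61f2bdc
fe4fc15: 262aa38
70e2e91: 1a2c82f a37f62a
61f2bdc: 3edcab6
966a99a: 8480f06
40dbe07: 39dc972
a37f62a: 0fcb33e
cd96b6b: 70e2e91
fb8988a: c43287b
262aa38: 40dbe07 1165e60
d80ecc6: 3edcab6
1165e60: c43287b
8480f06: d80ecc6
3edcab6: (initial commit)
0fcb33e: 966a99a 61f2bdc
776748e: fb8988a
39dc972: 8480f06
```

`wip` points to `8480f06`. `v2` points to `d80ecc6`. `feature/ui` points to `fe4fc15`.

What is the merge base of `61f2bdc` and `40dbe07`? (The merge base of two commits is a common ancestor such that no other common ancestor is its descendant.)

3edcab6

Ancestors of 61f2bdc: {3edcab6, 61f2bdc}.
Ancestors of 40dbe07: {39dc972, 3edcab6, 40dbe07, 8480f06, d80ecc6}.
Common ancestors: {3edcab6}.
The only common ancestor is 3edcab6, so it is the merge base.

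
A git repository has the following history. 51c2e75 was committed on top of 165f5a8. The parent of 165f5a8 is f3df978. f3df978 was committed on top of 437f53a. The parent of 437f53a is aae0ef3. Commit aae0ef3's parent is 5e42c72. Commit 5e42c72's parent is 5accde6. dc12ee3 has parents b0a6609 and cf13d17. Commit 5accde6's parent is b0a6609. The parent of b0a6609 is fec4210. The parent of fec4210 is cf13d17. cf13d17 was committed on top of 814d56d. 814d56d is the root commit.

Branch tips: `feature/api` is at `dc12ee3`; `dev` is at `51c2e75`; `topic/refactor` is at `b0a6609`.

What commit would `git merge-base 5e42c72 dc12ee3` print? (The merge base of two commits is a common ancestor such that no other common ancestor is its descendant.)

b0a6609

Ancestors of 5e42c72: {5accde6, 5e42c72, 814d56d, b0a6609, cf13d17, fec4210}.
Ancestors of dc12ee3: {814d56d, b0a6609, cf13d17, dc12ee3, fec4210}.
Common ancestors: {814d56d, b0a6609, cf13d17, fec4210}.
Among these, b0a6609 is not an ancestor of any other common ancestor — it is the merge base.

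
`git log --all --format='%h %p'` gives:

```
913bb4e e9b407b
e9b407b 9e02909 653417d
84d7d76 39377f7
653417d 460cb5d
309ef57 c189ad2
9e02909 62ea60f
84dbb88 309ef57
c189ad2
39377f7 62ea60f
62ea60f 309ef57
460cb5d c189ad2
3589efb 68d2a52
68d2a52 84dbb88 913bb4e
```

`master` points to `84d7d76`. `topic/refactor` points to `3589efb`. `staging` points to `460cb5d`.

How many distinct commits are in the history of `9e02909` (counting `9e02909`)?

4

Walking parent pointers from 9e02909: reachable set = {309ef57, 62ea60f, 9e02909, c189ad2}.
That is 4 commits.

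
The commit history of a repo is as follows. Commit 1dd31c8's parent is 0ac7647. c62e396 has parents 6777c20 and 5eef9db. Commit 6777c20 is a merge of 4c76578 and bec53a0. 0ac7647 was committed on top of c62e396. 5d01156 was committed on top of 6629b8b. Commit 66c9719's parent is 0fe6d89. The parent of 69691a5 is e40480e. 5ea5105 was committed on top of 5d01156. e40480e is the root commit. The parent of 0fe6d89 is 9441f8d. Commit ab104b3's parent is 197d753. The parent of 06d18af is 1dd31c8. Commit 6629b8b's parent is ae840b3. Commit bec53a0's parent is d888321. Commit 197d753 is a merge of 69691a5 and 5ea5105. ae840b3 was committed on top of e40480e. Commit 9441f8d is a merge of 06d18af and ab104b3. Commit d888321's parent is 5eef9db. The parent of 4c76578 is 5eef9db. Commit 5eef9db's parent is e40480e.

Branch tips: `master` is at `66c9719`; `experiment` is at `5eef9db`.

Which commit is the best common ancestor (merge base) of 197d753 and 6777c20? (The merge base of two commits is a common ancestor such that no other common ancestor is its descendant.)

e40480e

Ancestors of 197d753: {197d753, 5d01156, 5ea5105, 6629b8b, 69691a5, ae840b3, e40480e}.
Ancestors of 6777c20: {4c76578, 5eef9db, 6777c20, bec53a0, d888321, e40480e}.
Common ancestors: {e40480e}.
The only common ancestor is e40480e, so it is the merge base.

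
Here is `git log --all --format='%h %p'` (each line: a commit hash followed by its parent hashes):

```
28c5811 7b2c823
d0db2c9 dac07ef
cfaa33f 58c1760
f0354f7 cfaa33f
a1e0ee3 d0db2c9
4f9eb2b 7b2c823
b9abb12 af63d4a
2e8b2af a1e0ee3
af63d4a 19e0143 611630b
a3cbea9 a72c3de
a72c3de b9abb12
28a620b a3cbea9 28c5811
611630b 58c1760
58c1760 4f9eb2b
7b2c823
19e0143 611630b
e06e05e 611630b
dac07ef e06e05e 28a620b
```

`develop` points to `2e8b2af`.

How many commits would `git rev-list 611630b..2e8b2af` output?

12

Reachable from 2e8b2af: {19e0143, 28a620b, 28c5811, 2e8b2af, 4f9eb2b, 58c1760, 611630b, 7b2c823, a1e0ee3, a3cbea9, a72c3de, af63d4a, b9abb12, d0db2c9, dac07ef, e06e05e}.
Reachable from 611630b: {4f9eb2b, 58c1760, 611630b, 7b2c823}.
In 2e8b2af's history but not 611630b's: {19e0143, 28a620b, 28c5811, 2e8b2af, a1e0ee3, a3cbea9, a72c3de, af63d4a, b9abb12, d0db2c9, dac07ef, e06e05e} — 12 commits.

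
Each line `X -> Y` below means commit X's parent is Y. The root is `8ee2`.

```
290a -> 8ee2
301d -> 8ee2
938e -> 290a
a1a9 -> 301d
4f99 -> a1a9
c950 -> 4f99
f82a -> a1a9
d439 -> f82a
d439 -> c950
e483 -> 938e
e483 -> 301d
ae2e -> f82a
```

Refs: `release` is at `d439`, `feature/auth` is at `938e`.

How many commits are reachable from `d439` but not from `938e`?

6

Reachable from d439: {301d, 4f99, 8ee2, a1a9, c950, d439, f82a}.
Reachable from 938e: {290a, 8ee2, 938e}.
In d439's history but not 938e's: {301d, 4f99, a1a9, c950, d439, f82a} — 6 commits.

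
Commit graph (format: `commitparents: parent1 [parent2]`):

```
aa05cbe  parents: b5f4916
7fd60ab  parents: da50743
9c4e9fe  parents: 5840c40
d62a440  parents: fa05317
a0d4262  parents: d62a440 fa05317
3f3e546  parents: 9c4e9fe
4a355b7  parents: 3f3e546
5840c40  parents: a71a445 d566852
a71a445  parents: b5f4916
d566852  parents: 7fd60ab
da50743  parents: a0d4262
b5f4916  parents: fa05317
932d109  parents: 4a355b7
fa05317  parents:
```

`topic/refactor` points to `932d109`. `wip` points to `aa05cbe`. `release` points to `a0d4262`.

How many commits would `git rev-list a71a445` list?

3

Walking parent pointers from a71a445: reachable set = {a71a445, b5f4916, fa05317}.
That is 3 commits.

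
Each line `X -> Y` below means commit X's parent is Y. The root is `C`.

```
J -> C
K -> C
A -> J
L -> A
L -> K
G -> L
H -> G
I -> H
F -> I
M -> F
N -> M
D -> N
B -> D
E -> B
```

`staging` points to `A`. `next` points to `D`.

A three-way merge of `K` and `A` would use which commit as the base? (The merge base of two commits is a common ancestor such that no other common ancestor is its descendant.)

Ancestors of K: {C, K}.
Ancestors of A: {A, C, J}.
Common ancestors: {C}.
The only common ancestor is C, so it is the merge base.

C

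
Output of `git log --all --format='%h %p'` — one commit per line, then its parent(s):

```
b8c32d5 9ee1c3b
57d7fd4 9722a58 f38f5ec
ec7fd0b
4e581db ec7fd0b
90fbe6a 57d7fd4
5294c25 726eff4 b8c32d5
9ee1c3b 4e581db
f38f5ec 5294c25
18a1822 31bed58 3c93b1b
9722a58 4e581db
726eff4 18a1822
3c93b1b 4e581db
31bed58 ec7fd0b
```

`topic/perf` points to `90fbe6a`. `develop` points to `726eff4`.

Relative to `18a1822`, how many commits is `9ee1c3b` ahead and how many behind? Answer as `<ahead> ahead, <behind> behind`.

1 ahead, 3 behind

Reachable from 9ee1c3b: {4e581db, 9ee1c3b, ec7fd0b}.
Reachable from 18a1822: {18a1822, 31bed58, 3c93b1b, 4e581db, ec7fd0b}.
Only in 9ee1c3b's history (ahead): {9ee1c3b} — 1.
Only in 18a1822's history (behind): {18a1822, 31bed58, 3c93b1b} — 3.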